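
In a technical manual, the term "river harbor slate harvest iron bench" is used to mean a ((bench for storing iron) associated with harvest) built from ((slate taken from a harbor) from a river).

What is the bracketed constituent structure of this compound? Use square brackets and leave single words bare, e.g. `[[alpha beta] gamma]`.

[[river [harbor slate]] [harvest [iron bench]]]

The outermost head in the paraphrase is "bench" (specifically "harvest iron bench"), modified by "river harbor slate".
Inside "river harbor slate": head "slate" (specifically "harbor slate"), modifier "river".
Inside "harbor slate": head "slate", modifier "harbor".
Inside "harvest iron bench": head "bench" (specifically "iron bench"), modifier "harvest".
Inside "iron bench": head "bench", modifier "iron".
Assembled: [[river [harbor slate]] [harvest [iron bench]]].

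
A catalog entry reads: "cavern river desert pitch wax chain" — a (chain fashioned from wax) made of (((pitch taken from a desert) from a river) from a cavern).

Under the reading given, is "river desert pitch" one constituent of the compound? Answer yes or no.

yes

The paraphrase groups the words so that "river desert pitch" is one unit: it corresponds to a single parenthesized sub-phrase.
The full structure is [[cavern [river [desert pitch]]] [wax chain]], in which [river desert pitch] is a constituent.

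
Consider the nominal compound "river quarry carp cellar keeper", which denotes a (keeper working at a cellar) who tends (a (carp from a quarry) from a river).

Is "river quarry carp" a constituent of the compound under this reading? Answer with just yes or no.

The paraphrase groups the words so that "river quarry carp" is one unit: it corresponds to a single parenthesized sub-phrase.
The full structure is [[river [quarry carp]] [cellar keeper]], in which [river quarry carp] is a constituent.

yes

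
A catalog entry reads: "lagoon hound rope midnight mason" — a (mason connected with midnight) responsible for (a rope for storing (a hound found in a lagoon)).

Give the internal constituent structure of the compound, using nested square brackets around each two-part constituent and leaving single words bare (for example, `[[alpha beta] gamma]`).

[[[lagoon hound] rope] [midnight mason]]

Whole compound: head "mason" (specifically "midnight mason"), modifier "lagoon hound rope".
Within "lagoon hound rope", the head is "rope" and the modifier is "lagoon hound".
Within "lagoon hound", the head is "hound" and the modifier is "lagoon".
Within "midnight mason", the head is "mason" and the modifier is "midnight".
Putting it together: [[[lagoon hound] rope] [midnight mason]].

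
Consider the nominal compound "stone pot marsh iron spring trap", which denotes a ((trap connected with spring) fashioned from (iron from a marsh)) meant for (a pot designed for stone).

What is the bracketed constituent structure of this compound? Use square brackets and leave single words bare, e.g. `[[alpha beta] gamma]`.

The outermost head in the paraphrase is "trap" (specifically "marsh iron spring trap"), modified by "stone pot".
Inside "stone pot": head "pot", modifier "stone".
Inside "marsh iron spring trap": head "trap" (specifically "spring trap"), modifier "marsh iron".
Inside "marsh iron": head "iron", modifier "marsh".
Inside "spring trap": head "trap", modifier "spring".
Putting it together: [[stone pot] [[marsh iron] [spring trap]]].

[[stone pot] [[marsh iron] [spring trap]]]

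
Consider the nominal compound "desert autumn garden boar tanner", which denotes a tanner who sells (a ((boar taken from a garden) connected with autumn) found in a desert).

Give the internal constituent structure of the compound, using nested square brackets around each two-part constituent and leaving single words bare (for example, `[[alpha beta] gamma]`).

Whole compound: head "tanner", modifier "desert autumn garden boar".
Within "desert autumn garden boar", the head is "boar" (specifically "autumn garden boar") and the modifier is "desert".
Within "autumn garden boar", the head is "boar" (specifically "garden boar") and the modifier is "autumn".
Within "garden boar", the head is "boar" and the modifier is "garden".
Assembled: [[desert [autumn [garden boar]]] tanner].

[[desert [autumn [garden boar]]] tanner]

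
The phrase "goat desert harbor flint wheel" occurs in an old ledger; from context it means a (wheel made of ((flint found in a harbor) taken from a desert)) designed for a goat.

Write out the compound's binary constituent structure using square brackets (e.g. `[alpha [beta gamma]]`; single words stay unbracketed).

The outermost head in the paraphrase is "wheel" (specifically "desert harbor flint wheel"), modified by "goat".
Within "desert harbor flint wheel", the head is "wheel" and the modifier is "desert harbor flint".
Within "desert harbor flint", the head is "flint" (specifically "harbor flint") and the modifier is "desert".
Within "harbor flint", the head is "flint" and the modifier is "harbor".
So the structure is [goat [[desert [harbor flint]] wheel]].

[goat [[desert [harbor flint]] wheel]]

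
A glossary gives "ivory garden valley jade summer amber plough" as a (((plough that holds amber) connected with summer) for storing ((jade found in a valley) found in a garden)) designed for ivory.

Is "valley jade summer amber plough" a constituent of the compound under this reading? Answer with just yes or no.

The top-level split is [ivory] [garden valley jade summer amber plough]; the full structure is [ivory [[garden [valley jade]] [summer [amber plough]]]].
"valley jade summer amber plough" straddles a constituent boundary, so it is not a single unit.

no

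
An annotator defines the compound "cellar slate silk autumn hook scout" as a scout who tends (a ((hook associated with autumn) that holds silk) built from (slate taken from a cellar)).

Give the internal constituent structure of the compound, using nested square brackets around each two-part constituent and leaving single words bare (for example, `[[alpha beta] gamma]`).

Whole compound: head "scout", modifier "cellar slate silk autumn hook".
Within "cellar slate silk autumn hook", the head is "hook" (specifically "silk autumn hook") and the modifier is "cellar slate".
Within "cellar slate", the head is "slate" and the modifier is "cellar".
Within "silk autumn hook", the head is "hook" (specifically "autumn hook") and the modifier is "silk".
Within "autumn hook", the head is "hook" and the modifier is "autumn".
So the structure is [[[cellar slate] [silk [autumn hook]]] scout].

[[[cellar slate] [silk [autumn hook]]] scout]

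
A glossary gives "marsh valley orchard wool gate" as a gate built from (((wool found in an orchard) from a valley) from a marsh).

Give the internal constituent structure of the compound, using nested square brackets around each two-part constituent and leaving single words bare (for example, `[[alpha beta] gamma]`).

Whole compound: head "gate", modifier "marsh valley orchard wool".
Within "marsh valley orchard wool", the head is "wool" (specifically "valley orchard wool") and the modifier is "marsh".
Within "valley orchard wool", the head is "wool" (specifically "orchard wool") and the modifier is "valley".
Within "orchard wool", the head is "wool" and the modifier is "orchard".
So the structure is [[marsh [valley [orchard wool]]] gate].

[[marsh [valley [orchard wool]]] gate]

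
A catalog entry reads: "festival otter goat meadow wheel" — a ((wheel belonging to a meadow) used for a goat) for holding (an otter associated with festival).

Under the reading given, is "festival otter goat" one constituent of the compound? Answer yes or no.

The top-level split is [festival otter] [goat meadow wheel]; the full structure is [[festival otter] [goat [meadow wheel]]].
"festival otter goat" straddles a constituent boundary, so it is not a single unit.

no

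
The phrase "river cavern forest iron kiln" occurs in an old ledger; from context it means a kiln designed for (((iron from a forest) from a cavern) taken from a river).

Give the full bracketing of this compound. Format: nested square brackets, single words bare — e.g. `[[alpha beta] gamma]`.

[[river [cavern [forest iron]]] kiln]

At the top level: head "kiln"; modifier "river cavern forest iron".
Within "river cavern forest iron", the head is "iron" (specifically "cavern forest iron") and the modifier is "river".
Within "cavern forest iron", the head is "iron" (specifically "forest iron") and the modifier is "cavern".
Within "forest iron", the head is "iron" and the modifier is "forest".
Putting it together: [[river [cavern [forest iron]]] kiln].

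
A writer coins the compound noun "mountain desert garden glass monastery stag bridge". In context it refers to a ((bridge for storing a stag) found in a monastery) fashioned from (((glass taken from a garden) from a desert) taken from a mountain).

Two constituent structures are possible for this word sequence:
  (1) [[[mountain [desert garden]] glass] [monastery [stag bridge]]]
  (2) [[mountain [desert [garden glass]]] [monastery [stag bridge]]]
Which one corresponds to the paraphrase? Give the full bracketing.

[[mountain [desert [garden glass]]] [monastery [stag bridge]]]

The paraphrase's head is the "bridge" part ("monastery stag bridge"); its modifier is "mountain desert garden glass".
That top-level split, carried through the inner groups, gives [[mountain [desert [garden glass]]] [monastery [stag bridge]]].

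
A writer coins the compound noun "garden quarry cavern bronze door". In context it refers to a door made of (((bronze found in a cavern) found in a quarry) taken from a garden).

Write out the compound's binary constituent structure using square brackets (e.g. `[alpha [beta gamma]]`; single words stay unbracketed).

[[garden [quarry [cavern bronze]]] door]

The outermost head in the paraphrase is "door", modified by "garden quarry cavern bronze".
"garden quarry cavern bronze" → head "bronze" (specifically "quarry cavern bronze"), modifier "garden".
"quarry cavern bronze" → head "bronze" (specifically "cavern bronze"), modifier "quarry".
"cavern bronze" → head "bronze", modifier "cavern".
So the structure is [[garden [quarry [cavern bronze]]] door].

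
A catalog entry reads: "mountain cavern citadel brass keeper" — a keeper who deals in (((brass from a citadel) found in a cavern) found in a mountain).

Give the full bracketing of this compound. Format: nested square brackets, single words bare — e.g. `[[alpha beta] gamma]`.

Overall it is a kind of keeper; the modifier is "mountain cavern citadel brass".
Inside "mountain cavern citadel brass": head "brass" (specifically "cavern citadel brass"), modifier "mountain".
Inside "cavern citadel brass": head "brass" (specifically "citadel brass"), modifier "cavern".
Inside "citadel brass": head "brass", modifier "citadel".
Assembled: [[mountain [cavern [citadel brass]]] keeper].

[[mountain [cavern [citadel brass]]] keeper]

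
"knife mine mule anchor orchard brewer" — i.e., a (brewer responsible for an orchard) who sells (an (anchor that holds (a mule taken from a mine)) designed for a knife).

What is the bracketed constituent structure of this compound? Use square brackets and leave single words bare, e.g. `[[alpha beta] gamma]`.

Whole compound: head "brewer" (specifically "orchard brewer"), modifier "knife mine mule anchor".
Inside "knife mine mule anchor": head "anchor" (specifically "mine mule anchor"), modifier "knife".
Inside "mine mule anchor": head "anchor", modifier "mine mule".
Inside "mine mule": head "mule", modifier "mine".
Inside "orchard brewer": head "brewer", modifier "orchard".
Putting it together: [[knife [[mine mule] anchor]] [orchard brewer]].

[[knife [[mine mule] anchor]] [orchard brewer]]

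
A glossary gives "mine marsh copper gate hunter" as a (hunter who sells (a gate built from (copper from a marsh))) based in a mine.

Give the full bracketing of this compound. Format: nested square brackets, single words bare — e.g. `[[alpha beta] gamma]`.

[mine [[[marsh copper] gate] hunter]]

The outermost head in the paraphrase is "hunter" (specifically "marsh copper gate hunter"), modified by "mine".
Within "marsh copper gate hunter", the head is "hunter" and the modifier is "marsh copper gate".
Within "marsh copper gate", the head is "gate" and the modifier is "marsh copper".
Within "marsh copper", the head is "copper" and the modifier is "marsh".
Putting it together: [mine [[[marsh copper] gate] hunter]].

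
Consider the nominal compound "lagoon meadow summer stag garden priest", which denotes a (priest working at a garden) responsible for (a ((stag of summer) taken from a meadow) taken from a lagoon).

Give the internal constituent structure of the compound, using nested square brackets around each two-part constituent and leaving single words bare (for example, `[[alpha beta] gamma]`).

At the top level: head "priest" (specifically "garden priest"); modifier "lagoon meadow summer stag".
"lagoon meadow summer stag" → head "stag" (specifically "meadow summer stag"), modifier "lagoon".
"meadow summer stag" → head "stag" (specifically "summer stag"), modifier "meadow".
"summer stag" → head "stag", modifier "summer".
"garden priest" → head "priest", modifier "garden".
Assembled: [[lagoon [meadow [summer stag]]] [garden priest]].

[[lagoon [meadow [summer stag]]] [garden priest]]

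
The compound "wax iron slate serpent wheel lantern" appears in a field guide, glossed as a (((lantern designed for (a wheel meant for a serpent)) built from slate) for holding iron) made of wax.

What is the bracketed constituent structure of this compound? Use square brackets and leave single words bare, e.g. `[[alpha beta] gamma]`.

At the top level: head "lantern" (specifically "iron slate serpent wheel lantern"); modifier "wax".
Within "iron slate serpent wheel lantern", the head is "lantern" (specifically "slate serpent wheel lantern") and the modifier is "iron".
Within "slate serpent wheel lantern", the head is "lantern" (specifically "serpent wheel lantern") and the modifier is "slate".
Within "serpent wheel lantern", the head is "lantern" and the modifier is "serpent wheel".
Within "serpent wheel", the head is "wheel" and the modifier is "serpent".
So the structure is [wax [iron [slate [[serpent wheel] lantern]]]].

[wax [iron [slate [[serpent wheel] lantern]]]]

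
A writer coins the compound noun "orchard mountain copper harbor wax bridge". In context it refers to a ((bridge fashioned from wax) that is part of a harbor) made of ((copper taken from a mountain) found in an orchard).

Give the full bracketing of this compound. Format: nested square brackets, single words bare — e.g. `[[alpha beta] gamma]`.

At the top level: head "bridge" (specifically "harbor wax bridge"); modifier "orchard mountain copper".
Inside "orchard mountain copper": head "copper" (specifically "mountain copper"), modifier "orchard".
Inside "mountain copper": head "copper", modifier "mountain".
Inside "harbor wax bridge": head "bridge" (specifically "wax bridge"), modifier "harbor".
Inside "wax bridge": head "bridge", modifier "wax".
Assembled: [[orchard [mountain copper]] [harbor [wax bridge]]].

[[orchard [mountain copper]] [harbor [wax bridge]]]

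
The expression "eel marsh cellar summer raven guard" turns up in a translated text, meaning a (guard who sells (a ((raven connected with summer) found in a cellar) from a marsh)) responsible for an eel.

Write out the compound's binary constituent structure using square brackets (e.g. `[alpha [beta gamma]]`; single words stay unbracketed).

At the top level: head "guard" (specifically "marsh cellar summer raven guard"); modifier "eel".
Inside "marsh cellar summer raven guard": head "guard", modifier "marsh cellar summer raven".
Inside "marsh cellar summer raven": head "raven" (specifically "cellar summer raven"), modifier "marsh".
Inside "cellar summer raven": head "raven" (specifically "summer raven"), modifier "cellar".
Inside "summer raven": head "raven", modifier "summer".
So the structure is [eel [[marsh [cellar [summer raven]]] guard]].

[eel [[marsh [cellar [summer raven]]] guard]]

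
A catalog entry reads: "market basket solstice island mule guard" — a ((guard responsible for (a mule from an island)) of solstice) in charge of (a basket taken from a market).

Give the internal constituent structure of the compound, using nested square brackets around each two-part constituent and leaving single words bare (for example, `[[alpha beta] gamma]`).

[[market basket] [solstice [[island mule] guard]]]

The outermost head in the paraphrase is "guard" (specifically "solstice island mule guard"), modified by "market basket".
"market basket" → head "basket", modifier "market".
"solstice island mule guard" → head "guard" (specifically "island mule guard"), modifier "solstice".
"island mule guard" → head "guard", modifier "island mule".
"island mule" → head "mule", modifier "island".
So the structure is [[market basket] [solstice [[island mule] guard]]].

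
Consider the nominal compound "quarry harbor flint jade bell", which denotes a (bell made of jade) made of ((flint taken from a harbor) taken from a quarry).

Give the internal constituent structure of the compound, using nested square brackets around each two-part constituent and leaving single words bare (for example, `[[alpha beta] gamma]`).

The outermost head in the paraphrase is "bell" (specifically "jade bell"), modified by "quarry harbor flint".
Within "quarry harbor flint", the head is "flint" (specifically "harbor flint") and the modifier is "quarry".
Within "harbor flint", the head is "flint" and the modifier is "harbor".
Within "jade bell", the head is "bell" and the modifier is "jade".
Putting it together: [[quarry [harbor flint]] [jade bell]].

[[quarry [harbor flint]] [jade bell]]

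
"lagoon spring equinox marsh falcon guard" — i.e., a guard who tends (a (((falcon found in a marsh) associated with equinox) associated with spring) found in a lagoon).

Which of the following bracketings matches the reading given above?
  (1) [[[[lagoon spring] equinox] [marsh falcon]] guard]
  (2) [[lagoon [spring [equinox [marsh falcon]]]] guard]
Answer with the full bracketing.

The paraphrase's head is the "guard" part ("guard"); its modifier is "lagoon spring equinox marsh falcon".
That top-level split, carried through the inner groups, gives [[lagoon [spring [equinox [marsh falcon]]]] guard].

[[lagoon [spring [equinox [marsh falcon]]]] guard]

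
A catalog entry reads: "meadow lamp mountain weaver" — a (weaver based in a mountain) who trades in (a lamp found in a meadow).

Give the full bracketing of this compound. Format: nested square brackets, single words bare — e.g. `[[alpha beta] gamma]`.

Whole compound: head "weaver" (specifically "mountain weaver"), modifier "meadow lamp".
"meadow lamp" → head "lamp", modifier "meadow".
"mountain weaver" → head "weaver", modifier "mountain".
Assembled: [[meadow lamp] [mountain weaver]].

[[meadow lamp] [mountain weaver]]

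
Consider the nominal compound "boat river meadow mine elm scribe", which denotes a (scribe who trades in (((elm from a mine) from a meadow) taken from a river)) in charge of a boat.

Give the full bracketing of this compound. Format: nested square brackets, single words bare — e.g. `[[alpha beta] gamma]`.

Whole compound: head "scribe" (specifically "river meadow mine elm scribe"), modifier "boat".
Inside "river meadow mine elm scribe": head "scribe", modifier "river meadow mine elm".
Inside "river meadow mine elm": head "elm" (specifically "meadow mine elm"), modifier "river".
Inside "meadow mine elm": head "elm" (specifically "mine elm"), modifier "meadow".
Inside "mine elm": head "elm", modifier "mine".
Putting it together: [boat [[river [meadow [mine elm]]] scribe]].

[boat [[river [meadow [mine elm]]] scribe]]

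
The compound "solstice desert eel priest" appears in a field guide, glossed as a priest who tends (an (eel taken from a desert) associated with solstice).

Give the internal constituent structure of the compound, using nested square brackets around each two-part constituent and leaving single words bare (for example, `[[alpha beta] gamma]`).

Whole compound: head "priest", modifier "solstice desert eel".
Inside "solstice desert eel": head "eel" (specifically "desert eel"), modifier "solstice".
Inside "desert eel": head "eel", modifier "desert".
Assembled: [[solstice [desert eel]] priest].

[[solstice [desert eel]] priest]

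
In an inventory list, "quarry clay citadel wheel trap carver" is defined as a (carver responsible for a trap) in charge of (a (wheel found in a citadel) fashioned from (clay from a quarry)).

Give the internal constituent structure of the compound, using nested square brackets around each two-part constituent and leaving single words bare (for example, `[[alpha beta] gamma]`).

[[[quarry clay] [citadel wheel]] [trap carver]]

The outermost head in the paraphrase is "carver" (specifically "trap carver"), modified by "quarry clay citadel wheel".
"quarry clay citadel wheel" → head "wheel" (specifically "citadel wheel"), modifier "quarry clay".
"quarry clay" → head "clay", modifier "quarry".
"citadel wheel" → head "wheel", modifier "citadel".
"trap carver" → head "carver", modifier "trap".
So the structure is [[[quarry clay] [citadel wheel]] [trap carver]].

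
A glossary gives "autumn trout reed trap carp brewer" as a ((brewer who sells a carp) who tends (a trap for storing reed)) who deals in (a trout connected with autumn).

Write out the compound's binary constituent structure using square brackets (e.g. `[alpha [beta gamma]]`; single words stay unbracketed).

[[autumn trout] [[reed trap] [carp brewer]]]

Overall it is a kind of brewer (specifically "reed trap carp brewer"); the modifier is "autumn trout".
Within "autumn trout", the head is "trout" and the modifier is "autumn".
Within "reed trap carp brewer", the head is "brewer" (specifically "carp brewer") and the modifier is "reed trap".
Within "reed trap", the head is "trap" and the modifier is "reed".
Within "carp brewer", the head is "brewer" and the modifier is "carp".
So the structure is [[autumn trout] [[reed trap] [carp brewer]]].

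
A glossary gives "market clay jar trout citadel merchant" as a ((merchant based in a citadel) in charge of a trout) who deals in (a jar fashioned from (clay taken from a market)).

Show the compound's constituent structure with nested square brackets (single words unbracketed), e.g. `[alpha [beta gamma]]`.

[[[market clay] jar] [trout [citadel merchant]]]

At the top level: head "merchant" (specifically "trout citadel merchant"); modifier "market clay jar".
Inside "market clay jar": head "jar", modifier "market clay".
Inside "market clay": head "clay", modifier "market".
Inside "trout citadel merchant": head "merchant" (specifically "citadel merchant"), modifier "trout".
Inside "citadel merchant": head "merchant", modifier "citadel".
Putting it together: [[[market clay] jar] [trout [citadel merchant]]].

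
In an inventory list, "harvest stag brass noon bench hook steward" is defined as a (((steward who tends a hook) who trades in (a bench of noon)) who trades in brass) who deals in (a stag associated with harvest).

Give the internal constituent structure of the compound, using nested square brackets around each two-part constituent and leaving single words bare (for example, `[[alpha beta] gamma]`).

At the top level: head "steward" (specifically "brass noon bench hook steward"); modifier "harvest stag".
"harvest stag" → head "stag", modifier "harvest".
"brass noon bench hook steward" → head "steward" (specifically "noon bench hook steward"), modifier "brass".
"noon bench hook steward" → head "steward" (specifically "hook steward"), modifier "noon bench".
"noon bench" → head "bench", modifier "noon".
"hook steward" → head "steward", modifier "hook".
So the structure is [[harvest stag] [brass [[noon bench] [hook steward]]]].

[[harvest stag] [brass [[noon bench] [hook steward]]]]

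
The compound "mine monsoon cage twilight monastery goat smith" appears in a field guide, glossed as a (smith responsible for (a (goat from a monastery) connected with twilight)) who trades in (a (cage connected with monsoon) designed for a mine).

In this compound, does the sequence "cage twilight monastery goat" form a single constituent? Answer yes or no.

The top-level split is [mine monsoon cage] [twilight monastery goat smith]; the full structure is [[mine [monsoon cage]] [[twilight [monastery goat]] smith]].
"cage twilight monastery goat" straddles a constituent boundary, so it is not a single unit.

no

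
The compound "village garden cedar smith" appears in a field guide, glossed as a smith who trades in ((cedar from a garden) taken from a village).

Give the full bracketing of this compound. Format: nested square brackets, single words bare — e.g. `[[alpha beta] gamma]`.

Overall it is a kind of smith; the modifier is "village garden cedar".
Within "village garden cedar", the head is "cedar" (specifically "garden cedar") and the modifier is "village".
Within "garden cedar", the head is "cedar" and the modifier is "garden".
Putting it together: [[village [garden cedar]] smith].

[[village [garden cedar]] smith]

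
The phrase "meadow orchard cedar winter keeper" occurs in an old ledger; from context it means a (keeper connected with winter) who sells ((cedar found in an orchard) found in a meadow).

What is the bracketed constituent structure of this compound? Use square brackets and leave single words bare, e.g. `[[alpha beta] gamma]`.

The outermost head in the paraphrase is "keeper" (specifically "winter keeper"), modified by "meadow orchard cedar".
"meadow orchard cedar" → head "cedar" (specifically "orchard cedar"), modifier "meadow".
"orchard cedar" → head "cedar", modifier "orchard".
"winter keeper" → head "keeper", modifier "winter".
So the structure is [[meadow [orchard cedar]] [winter keeper]].

[[meadow [orchard cedar]] [winter keeper]]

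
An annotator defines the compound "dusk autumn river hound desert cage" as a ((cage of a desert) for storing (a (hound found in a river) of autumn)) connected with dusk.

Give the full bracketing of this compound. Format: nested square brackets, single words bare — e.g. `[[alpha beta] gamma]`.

Whole compound: head "cage" (specifically "autumn river hound desert cage"), modifier "dusk".
"autumn river hound desert cage" → head "cage" (specifically "desert cage"), modifier "autumn river hound".
"autumn river hound" → head "hound" (specifically "river hound"), modifier "autumn".
"river hound" → head "hound", modifier "river".
"desert cage" → head "cage", modifier "desert".
Putting it together: [dusk [[autumn [river hound]] [desert cage]]].

[dusk [[autumn [river hound]] [desert cage]]]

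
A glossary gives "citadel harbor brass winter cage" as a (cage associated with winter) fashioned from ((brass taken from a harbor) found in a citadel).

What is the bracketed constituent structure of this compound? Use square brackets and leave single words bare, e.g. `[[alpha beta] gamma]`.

[[citadel [harbor brass]] [winter cage]]

Whole compound: head "cage" (specifically "winter cage"), modifier "citadel harbor brass".
Inside "citadel harbor brass": head "brass" (specifically "harbor brass"), modifier "citadel".
Inside "harbor brass": head "brass", modifier "harbor".
Inside "winter cage": head "cage", modifier "winter".
Assembled: [[citadel [harbor brass]] [winter cage]].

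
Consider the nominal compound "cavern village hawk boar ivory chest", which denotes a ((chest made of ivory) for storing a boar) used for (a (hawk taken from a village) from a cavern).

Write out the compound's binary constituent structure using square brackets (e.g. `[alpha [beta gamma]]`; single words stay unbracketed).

Whole compound: head "chest" (specifically "boar ivory chest"), modifier "cavern village hawk".
Inside "cavern village hawk": head "hawk" (specifically "village hawk"), modifier "cavern".
Inside "village hawk": head "hawk", modifier "village".
Inside "boar ivory chest": head "chest" (specifically "ivory chest"), modifier "boar".
Inside "ivory chest": head "chest", modifier "ivory".
So the structure is [[cavern [village hawk]] [boar [ivory chest]]].

[[cavern [village hawk]] [boar [ivory chest]]]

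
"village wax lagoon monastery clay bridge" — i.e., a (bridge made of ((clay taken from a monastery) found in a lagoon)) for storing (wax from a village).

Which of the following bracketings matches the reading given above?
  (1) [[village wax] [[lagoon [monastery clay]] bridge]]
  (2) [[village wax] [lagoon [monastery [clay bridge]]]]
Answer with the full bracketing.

[[village wax] [[lagoon [monastery clay]] bridge]]

The paraphrase's head is the "bridge" part ("lagoon monastery clay bridge"); its modifier is "village wax".
That top-level split, carried through the inner groups, gives [[village wax] [[lagoon [monastery clay]] bridge]].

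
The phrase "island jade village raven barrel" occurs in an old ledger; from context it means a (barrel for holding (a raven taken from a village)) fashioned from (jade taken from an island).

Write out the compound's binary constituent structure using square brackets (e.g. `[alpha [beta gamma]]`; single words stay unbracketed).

[[island jade] [[village raven] barrel]]

The outermost head in the paraphrase is "barrel" (specifically "village raven barrel"), modified by "island jade".
Within "island jade", the head is "jade" and the modifier is "island".
Within "village raven barrel", the head is "barrel" and the modifier is "village raven".
Within "village raven", the head is "raven" and the modifier is "village".
Assembled: [[island jade] [[village raven] barrel]].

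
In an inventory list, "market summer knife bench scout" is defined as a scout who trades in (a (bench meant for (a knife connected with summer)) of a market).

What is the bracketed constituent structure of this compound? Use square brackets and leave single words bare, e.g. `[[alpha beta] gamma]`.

The outermost head in the paraphrase is "scout", modified by "market summer knife bench".
Inside "market summer knife bench": head "bench" (specifically "summer knife bench"), modifier "market".
Inside "summer knife bench": head "bench", modifier "summer knife".
Inside "summer knife": head "knife", modifier "summer".
Putting it together: [[market [[summer knife] bench]] scout].

[[market [[summer knife] bench]] scout]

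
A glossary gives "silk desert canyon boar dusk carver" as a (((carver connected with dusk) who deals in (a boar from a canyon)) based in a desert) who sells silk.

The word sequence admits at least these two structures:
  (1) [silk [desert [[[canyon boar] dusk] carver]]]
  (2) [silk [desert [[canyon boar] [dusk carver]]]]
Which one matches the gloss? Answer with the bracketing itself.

The paraphrase's head is the "carver" part ("desert canyon boar dusk carver"); its modifier is "silk".
That top-level split, carried through the inner groups, gives [silk [desert [[canyon boar] [dusk carver]]]].

[silk [desert [[canyon boar] [dusk carver]]]]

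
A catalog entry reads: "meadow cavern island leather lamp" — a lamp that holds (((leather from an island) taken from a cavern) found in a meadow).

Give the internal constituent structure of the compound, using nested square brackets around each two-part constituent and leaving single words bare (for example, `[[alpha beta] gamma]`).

The outermost head in the paraphrase is "lamp", modified by "meadow cavern island leather".
Inside "meadow cavern island leather": head "leather" (specifically "cavern island leather"), modifier "meadow".
Inside "cavern island leather": head "leather" (specifically "island leather"), modifier "cavern".
Inside "island leather": head "leather", modifier "island".
So the structure is [[meadow [cavern [island leather]]] lamp].

[[meadow [cavern [island leather]]] lamp]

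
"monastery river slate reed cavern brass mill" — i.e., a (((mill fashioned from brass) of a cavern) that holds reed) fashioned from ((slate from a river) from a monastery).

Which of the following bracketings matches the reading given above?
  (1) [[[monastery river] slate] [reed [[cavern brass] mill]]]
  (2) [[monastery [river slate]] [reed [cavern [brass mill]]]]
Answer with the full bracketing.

The paraphrase's head is the "mill" part ("reed cavern brass mill"); its modifier is "monastery river slate".
That top-level split, carried through the inner groups, gives [[monastery [river slate]] [reed [cavern [brass mill]]]].

[[monastery [river slate]] [reed [cavern [brass mill]]]]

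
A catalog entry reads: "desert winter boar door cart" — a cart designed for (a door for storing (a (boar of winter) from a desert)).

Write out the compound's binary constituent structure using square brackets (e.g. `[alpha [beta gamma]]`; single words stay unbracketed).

[[[desert [winter boar]] door] cart]

At the top level: head "cart"; modifier "desert winter boar door".
Within "desert winter boar door", the head is "door" and the modifier is "desert winter boar".
Within "desert winter boar", the head is "boar" (specifically "winter boar") and the modifier is "desert".
Within "winter boar", the head is "boar" and the modifier is "winter".
Putting it together: [[[desert [winter boar]] door] cart].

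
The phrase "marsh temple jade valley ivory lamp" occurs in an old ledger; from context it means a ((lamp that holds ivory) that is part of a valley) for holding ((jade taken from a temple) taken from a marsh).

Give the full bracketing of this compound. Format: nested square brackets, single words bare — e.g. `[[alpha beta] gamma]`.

The outermost head in the paraphrase is "lamp" (specifically "valley ivory lamp"), modified by "marsh temple jade".
Within "marsh temple jade", the head is "jade" (specifically "temple jade") and the modifier is "marsh".
Within "temple jade", the head is "jade" and the modifier is "temple".
Within "valley ivory lamp", the head is "lamp" (specifically "ivory lamp") and the modifier is "valley".
Within "ivory lamp", the head is "lamp" and the modifier is "ivory".
Putting it together: [[marsh [temple jade]] [valley [ivory lamp]]].

[[marsh [temple jade]] [valley [ivory lamp]]]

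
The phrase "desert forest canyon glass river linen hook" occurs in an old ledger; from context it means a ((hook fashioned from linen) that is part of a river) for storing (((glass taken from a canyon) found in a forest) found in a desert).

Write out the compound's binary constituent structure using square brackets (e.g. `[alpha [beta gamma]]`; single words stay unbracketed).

Whole compound: head "hook" (specifically "river linen hook"), modifier "desert forest canyon glass".
Inside "desert forest canyon glass": head "glass" (specifically "forest canyon glass"), modifier "desert".
Inside "forest canyon glass": head "glass" (specifically "canyon glass"), modifier "forest".
Inside "canyon glass": head "glass", modifier "canyon".
Inside "river linen hook": head "hook" (specifically "linen hook"), modifier "river".
Inside "linen hook": head "hook", modifier "linen".
So the structure is [[desert [forest [canyon glass]]] [river [linen hook]]].

[[desert [forest [canyon glass]]] [river [linen hook]]]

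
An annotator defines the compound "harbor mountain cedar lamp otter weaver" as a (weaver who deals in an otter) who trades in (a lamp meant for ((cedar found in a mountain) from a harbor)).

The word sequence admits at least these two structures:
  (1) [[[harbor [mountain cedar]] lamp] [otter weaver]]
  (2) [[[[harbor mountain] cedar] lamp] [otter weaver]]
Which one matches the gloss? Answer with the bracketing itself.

The paraphrase's head is the "weaver" part ("otter weaver"); its modifier is "harbor mountain cedar lamp".
That top-level split, carried through the inner groups, gives [[[harbor [mountain cedar]] lamp] [otter weaver]].

[[[harbor [mountain cedar]] lamp] [otter weaver]]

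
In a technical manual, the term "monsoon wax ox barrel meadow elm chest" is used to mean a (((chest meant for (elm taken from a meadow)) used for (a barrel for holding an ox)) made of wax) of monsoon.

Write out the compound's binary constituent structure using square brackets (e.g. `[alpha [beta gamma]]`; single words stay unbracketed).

[monsoon [wax [[ox barrel] [[meadow elm] chest]]]]

At the top level: head "chest" (specifically "wax ox barrel meadow elm chest"); modifier "monsoon".
Within "wax ox barrel meadow elm chest", the head is "chest" (specifically "ox barrel meadow elm chest") and the modifier is "wax".
Within "ox barrel meadow elm chest", the head is "chest" (specifically "meadow elm chest") and the modifier is "ox barrel".
Within "ox barrel", the head is "barrel" and the modifier is "ox".
Within "meadow elm chest", the head is "chest" and the modifier is "meadow elm".
Within "meadow elm", the head is "elm" and the modifier is "meadow".
Putting it together: [monsoon [wax [[ox barrel] [[meadow elm] chest]]]].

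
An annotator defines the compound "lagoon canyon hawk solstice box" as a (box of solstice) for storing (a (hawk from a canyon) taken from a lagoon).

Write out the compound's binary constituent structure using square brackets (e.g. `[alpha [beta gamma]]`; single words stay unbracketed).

The outermost head in the paraphrase is "box" (specifically "solstice box"), modified by "lagoon canyon hawk".
Inside "lagoon canyon hawk": head "hawk" (specifically "canyon hawk"), modifier "lagoon".
Inside "canyon hawk": head "hawk", modifier "canyon".
Inside "solstice box": head "box", modifier "solstice".
So the structure is [[lagoon [canyon hawk]] [solstice box]].

[[lagoon [canyon hawk]] [solstice box]]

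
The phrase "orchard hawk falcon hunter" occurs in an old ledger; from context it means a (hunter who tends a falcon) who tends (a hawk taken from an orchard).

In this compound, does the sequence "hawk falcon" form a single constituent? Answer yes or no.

no

The top-level split is [orchard hawk] [falcon hunter]; the full structure is [[orchard hawk] [falcon hunter]].
"hawk falcon" straddles a constituent boundary, so it is not a single unit.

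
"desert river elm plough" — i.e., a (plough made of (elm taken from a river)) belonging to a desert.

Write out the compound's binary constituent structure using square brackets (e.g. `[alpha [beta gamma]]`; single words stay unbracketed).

At the top level: head "plough" (specifically "river elm plough"); modifier "desert".
Within "river elm plough", the head is "plough" and the modifier is "river elm".
Within "river elm", the head is "elm" and the modifier is "river".
Putting it together: [desert [[river elm] plough]].

[desert [[river elm] plough]]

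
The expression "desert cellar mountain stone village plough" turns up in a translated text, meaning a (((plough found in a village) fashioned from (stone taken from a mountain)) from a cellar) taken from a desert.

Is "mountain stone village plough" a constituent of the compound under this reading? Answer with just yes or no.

yes

The paraphrase groups the words so that "mountain stone village plough" is one unit: it corresponds to a single parenthesized sub-phrase.
The full structure is [desert [cellar [[mountain stone] [village plough]]]], in which [mountain stone village plough] is a constituent.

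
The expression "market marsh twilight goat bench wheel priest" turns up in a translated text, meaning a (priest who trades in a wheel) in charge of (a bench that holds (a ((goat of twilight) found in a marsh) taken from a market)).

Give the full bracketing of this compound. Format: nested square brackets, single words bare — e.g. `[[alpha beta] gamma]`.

[[[market [marsh [twilight goat]]] bench] [wheel priest]]

Whole compound: head "priest" (specifically "wheel priest"), modifier "market marsh twilight goat bench".
"market marsh twilight goat bench" → head "bench", modifier "market marsh twilight goat".
"market marsh twilight goat" → head "goat" (specifically "marsh twilight goat"), modifier "market".
"marsh twilight goat" → head "goat" (specifically "twilight goat"), modifier "marsh".
"twilight goat" → head "goat", modifier "twilight".
"wheel priest" → head "priest", modifier "wheel".
Putting it together: [[[market [marsh [twilight goat]]] bench] [wheel priest]].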